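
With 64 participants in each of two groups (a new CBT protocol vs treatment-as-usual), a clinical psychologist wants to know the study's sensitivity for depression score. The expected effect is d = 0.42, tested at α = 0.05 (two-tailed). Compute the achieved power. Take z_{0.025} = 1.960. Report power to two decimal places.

For two equal groups, power = Φ(d·√(n/2) − z_{α/2}).
d·√(n/2) = 0.42 × √(64/2) = 0.42 × 5.657 = 2.376.
z_β = 2.376 − 1.960 = 0.416.
Power = Φ(0.416) = 0.661.

power ≈ 0.66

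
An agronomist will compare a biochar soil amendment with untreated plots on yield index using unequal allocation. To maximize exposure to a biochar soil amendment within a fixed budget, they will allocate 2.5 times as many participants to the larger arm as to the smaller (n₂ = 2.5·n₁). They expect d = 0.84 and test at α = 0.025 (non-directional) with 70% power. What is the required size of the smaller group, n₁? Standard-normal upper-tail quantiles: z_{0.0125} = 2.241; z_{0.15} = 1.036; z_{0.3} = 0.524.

n₁ = 16

With allocation ratio k = n₂/n₁ = 2.5, Var(x̄₁−x̄₂) = σ²(1/n₁ + 1/(k·n₁)) = σ²·(k+1)/(k·n₁).
So n₁ = (1 + 1/k)·((z_{α/2} + z_β)/d)² = 1.400 × (2.765/0.84)².
n₁ = 1.400 × 10.84 = 15.2.
Round up: n₁ = 16, giving n₂ = 2.5 × 16 = 40.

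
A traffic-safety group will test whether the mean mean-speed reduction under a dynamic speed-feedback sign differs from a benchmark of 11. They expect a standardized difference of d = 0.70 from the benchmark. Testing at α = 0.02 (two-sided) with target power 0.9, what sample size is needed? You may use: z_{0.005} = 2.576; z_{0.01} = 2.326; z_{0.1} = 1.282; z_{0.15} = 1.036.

For a one-sample test: n = ((z_{α/2} + z_β) / d)².
z_{α/2} + z_β = 2.326 + 1.282 = 3.608.
n = (3.608 / 0.70)² = 5.154² = 26.57.
Round up.

n = 27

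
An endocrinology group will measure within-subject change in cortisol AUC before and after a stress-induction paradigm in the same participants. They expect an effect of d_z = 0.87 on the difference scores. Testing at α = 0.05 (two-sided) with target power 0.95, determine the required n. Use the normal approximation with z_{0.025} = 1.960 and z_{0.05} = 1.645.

For a paired (one-sample on differences) test: n = ((z_{α/2} + z_β) / d)².
z_{α/2} + z_β = 1.960 + 1.645 = 3.605.
n = (3.605 / 0.87)² = 4.144² = 17.17.
Round up.

n = 18 pairs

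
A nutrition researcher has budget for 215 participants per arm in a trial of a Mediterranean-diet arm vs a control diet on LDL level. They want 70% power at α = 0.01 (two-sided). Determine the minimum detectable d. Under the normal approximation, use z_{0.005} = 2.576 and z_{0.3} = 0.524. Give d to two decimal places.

d_min ≈ 0.30

For two independent groups of n = 215 each: d_min = (z_{α/2} + z_β)·√(2/n).
z-sum = 2.576 + 0.524 = 3.100.
d_min = 3.100 × √(2/215) = 3.100 × 0.0964 = 0.299.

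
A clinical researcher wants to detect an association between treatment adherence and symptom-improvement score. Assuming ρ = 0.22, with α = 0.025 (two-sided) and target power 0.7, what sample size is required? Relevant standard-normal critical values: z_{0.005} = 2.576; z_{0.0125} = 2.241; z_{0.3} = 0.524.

n = 156

Fisher's z: C = ½·ln((1+r)/(1−r)) = ½·ln(1.5641) = 0.2237.
n = ((z_{α/2} + z_β)/C)² + 3.
(2.241 + 0.524) / 0.2237 = 2.765 / 0.2237 = 12.360.
n = 12.360² + 3 = 152.78 + 3 = 155.8.
Round up.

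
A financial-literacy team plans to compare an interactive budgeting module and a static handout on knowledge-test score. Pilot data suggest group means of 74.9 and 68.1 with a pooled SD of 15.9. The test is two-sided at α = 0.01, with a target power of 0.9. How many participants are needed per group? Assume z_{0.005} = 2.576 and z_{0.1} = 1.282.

n = 163 per group

Cohen's d = |M₁ − M₂| / SD_pooled = |74.9 − 68.1| / 15.9 = 6.8 / 15.9 = 0.428.
For two independent groups with equal n: n = 2·((z_{α/2} + z_β) / d)².
z_{α/2} + z_β = 2.576 + 1.282 = 3.858.
n = 2 × (3.858 / 0.428)² = 2 × 9.014² = 2 × 81.25 = 162.5.
Round up to the next whole participant.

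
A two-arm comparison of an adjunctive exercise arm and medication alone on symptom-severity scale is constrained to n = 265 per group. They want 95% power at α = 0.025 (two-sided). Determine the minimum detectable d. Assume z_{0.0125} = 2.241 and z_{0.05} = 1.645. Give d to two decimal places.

d_min ≈ 0.34

For two independent groups of n = 265 each: d_min = (z_{α/2} + z_β)·√(2/n).
z-sum = 2.241 + 1.645 = 3.886.
d_min = 3.886 × √(2/265) = 3.886 × 0.0869 = 0.338.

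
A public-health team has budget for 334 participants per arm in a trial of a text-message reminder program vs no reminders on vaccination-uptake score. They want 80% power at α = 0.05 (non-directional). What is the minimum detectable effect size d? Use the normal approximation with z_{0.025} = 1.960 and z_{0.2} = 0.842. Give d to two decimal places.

For two independent groups of n = 334 each: d_min = (z_{α/2} + z_β)·√(2/n).
z-sum = 1.960 + 0.842 = 2.802.
d_min = 2.802 × √(2/334) = 2.802 × 0.0774 = 0.217.

d_min ≈ 0.22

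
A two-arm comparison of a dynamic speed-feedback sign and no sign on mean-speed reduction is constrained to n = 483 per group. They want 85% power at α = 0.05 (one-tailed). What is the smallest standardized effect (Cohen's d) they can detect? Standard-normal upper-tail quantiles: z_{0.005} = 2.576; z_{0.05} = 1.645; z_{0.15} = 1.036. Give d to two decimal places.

d_min ≈ 0.17

For two independent groups of n = 483 each: d_min = (z_{α} + z_β)·√(2/n).
z-sum = 1.645 + 1.036 = 2.681.
d_min = 2.681 × √(2/483) = 2.681 × 0.0643 = 0.173.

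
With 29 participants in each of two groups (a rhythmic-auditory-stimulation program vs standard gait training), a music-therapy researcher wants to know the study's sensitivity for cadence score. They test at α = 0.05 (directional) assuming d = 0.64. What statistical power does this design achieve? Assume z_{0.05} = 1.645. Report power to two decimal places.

power ≈ 0.79

For two equal groups, power = Φ(d·√(n/2) − z_{α}).
d·√(n/2) = 0.64 × √(29/2) = 0.64 × 3.808 = 2.437.
z_β = 2.437 − 1.645 = 0.792.
Power = Φ(0.792) = 0.786.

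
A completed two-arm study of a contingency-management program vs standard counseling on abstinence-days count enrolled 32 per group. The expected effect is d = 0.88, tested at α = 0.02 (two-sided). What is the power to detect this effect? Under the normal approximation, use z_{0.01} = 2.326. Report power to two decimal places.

For two equal groups, power = Φ(d·√(n/2) − z_{α/2}).
d·√(n/2) = 0.88 × √(32/2) = 0.88 × 4.000 = 3.520.
z_β = 3.520 − 2.326 = 1.194.
Power = Φ(1.194) = 0.884.

power ≈ 0.88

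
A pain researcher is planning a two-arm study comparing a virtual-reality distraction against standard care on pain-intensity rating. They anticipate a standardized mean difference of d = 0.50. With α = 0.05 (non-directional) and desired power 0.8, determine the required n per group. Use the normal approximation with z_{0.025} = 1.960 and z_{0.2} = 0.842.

n = 63 per group

For two independent groups with equal n: n = 2·((z_{α/2} + z_β) / d)².
z_{α/2} + z_β = 1.960 + 0.842 = 2.802.
n = 2 × (2.802 / 0.50)² = 2 × 5.604² = 2 × 31.40 = 62.8.
Round up to the next whole participant.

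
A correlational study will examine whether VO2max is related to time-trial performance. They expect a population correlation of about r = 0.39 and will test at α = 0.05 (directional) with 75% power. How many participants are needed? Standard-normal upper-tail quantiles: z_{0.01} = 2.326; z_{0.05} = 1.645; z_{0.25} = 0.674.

Fisher's z: C = ½·ln((1+r)/(1−r)) = ½·ln(2.2787) = 0.4118.
n = ((z_{α} + z_β)/C)² + 3.
(1.645 + 0.674) / 0.4118 = 2.319 / 0.4118 = 5.631.
n = 5.631² + 3 = 31.71 + 3 = 34.7.
Round up.

n = 35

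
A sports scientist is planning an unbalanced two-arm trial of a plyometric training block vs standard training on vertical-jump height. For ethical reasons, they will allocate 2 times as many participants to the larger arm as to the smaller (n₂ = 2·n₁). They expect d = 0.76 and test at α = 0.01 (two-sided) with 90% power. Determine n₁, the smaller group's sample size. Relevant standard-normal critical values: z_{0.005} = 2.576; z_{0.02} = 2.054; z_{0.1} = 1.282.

With allocation ratio k = n₂/n₁ = 2, Var(x̄₁−x̄₂) = σ²(1/n₁ + 1/(k·n₁)) = σ²·(k+1)/(k·n₁).
So n₁ = (1 + 1/k)·((z_{α/2} + z_β)/d)² = 1.500 × (3.858/0.76)².
n₁ = 1.500 × 25.77 = 38.7.
Round up: n₁ = 39, giving n₂ = 2 × 39 = 78.

n₁ = 39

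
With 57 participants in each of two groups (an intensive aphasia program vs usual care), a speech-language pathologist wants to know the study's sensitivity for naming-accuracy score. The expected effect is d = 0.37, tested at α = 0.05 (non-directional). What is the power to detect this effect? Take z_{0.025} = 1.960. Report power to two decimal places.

power ≈ 0.51

For two equal groups, power = Φ(d·√(n/2) − z_{α/2}).
d·√(n/2) = 0.37 × √(57/2) = 0.37 × 5.339 = 1.975.
z_β = 1.975 − 1.960 = 0.015.
Power = Φ(0.015) = 0.506.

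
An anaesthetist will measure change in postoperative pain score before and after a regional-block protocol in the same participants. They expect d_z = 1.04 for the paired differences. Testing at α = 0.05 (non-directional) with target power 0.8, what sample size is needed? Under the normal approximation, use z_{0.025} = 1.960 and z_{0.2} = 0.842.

n = 8 pairs

For a paired (one-sample on differences) test: n = ((z_{α/2} + z_β) / d)².
z_{α/2} + z_β = 1.960 + 0.842 = 2.802.
n = (2.802 / 1.04)² = 2.694² = 7.26.
Round up.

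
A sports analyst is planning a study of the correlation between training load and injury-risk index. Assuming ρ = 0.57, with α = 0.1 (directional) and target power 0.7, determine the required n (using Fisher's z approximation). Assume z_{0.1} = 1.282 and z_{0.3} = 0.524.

n = 11

Fisher's z: C = ½·ln((1+r)/(1−r)) = ½·ln(3.6512) = 0.6475.
n = ((z_{α} + z_β)/C)² + 3.
(1.282 + 0.524) / 0.6475 = 1.806 / 0.6475 = 2.789.
n = 2.789² + 3 = 7.78 + 3 = 10.8.
Round up.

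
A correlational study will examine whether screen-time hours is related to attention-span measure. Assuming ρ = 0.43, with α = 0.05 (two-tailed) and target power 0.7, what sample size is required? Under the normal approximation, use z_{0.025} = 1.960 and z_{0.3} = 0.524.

Fisher's z: C = ½·ln((1+r)/(1−r)) = ½·ln(2.5088) = 0.4599.
n = ((z_{α/2} + z_β)/C)² + 3.
(1.960 + 0.524) / 0.4599 = 2.484 / 0.4599 = 5.401.
n = 5.401² + 3 = 29.17 + 3 = 32.2.
Round up.

n = 33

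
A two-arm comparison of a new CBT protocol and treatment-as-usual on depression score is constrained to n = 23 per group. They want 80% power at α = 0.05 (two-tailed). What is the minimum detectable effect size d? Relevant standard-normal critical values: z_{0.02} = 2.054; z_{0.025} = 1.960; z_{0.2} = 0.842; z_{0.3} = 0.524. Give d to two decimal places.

d_min ≈ 0.83

For two independent groups of n = 23 each: d_min = (z_{α/2} + z_β)·√(2/n).
z-sum = 1.960 + 0.842 = 2.802.
d_min = 2.802 × √(2/23) = 2.802 × 0.2949 = 0.826.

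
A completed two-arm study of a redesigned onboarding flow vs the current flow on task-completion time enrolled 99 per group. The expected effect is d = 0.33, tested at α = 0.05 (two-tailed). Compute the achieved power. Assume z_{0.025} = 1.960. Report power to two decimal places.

For two equal groups, power = Φ(d·√(n/2) − z_{α/2}).
d·√(n/2) = 0.33 × √(99/2) = 0.33 × 7.036 = 2.322.
z_β = 2.322 − 1.960 = 0.362.
Power = Φ(0.362) = 0.641.

power ≈ 0.64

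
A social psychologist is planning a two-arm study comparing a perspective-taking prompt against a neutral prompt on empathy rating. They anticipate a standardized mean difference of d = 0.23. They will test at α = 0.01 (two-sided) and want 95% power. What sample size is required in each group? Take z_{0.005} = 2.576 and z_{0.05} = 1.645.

For two independent groups with equal n: n = 2·((z_{α/2} + z_β) / d)².
z_{α/2} + z_β = 2.576 + 1.645 = 4.221.
n = 2 × (4.221 / 0.23)² = 2 × 18.352² = 2 × 336.80 = 673.6.
Round up to the next whole participant.

n = 674 per group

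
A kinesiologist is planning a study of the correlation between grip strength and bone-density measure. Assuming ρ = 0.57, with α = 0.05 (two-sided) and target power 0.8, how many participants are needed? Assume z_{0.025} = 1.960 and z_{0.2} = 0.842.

Fisher's z: C = ½·ln((1+r)/(1−r)) = ½·ln(3.6512) = 0.6475.
n = ((z_{α/2} + z_β)/C)² + 3.
(1.960 + 0.842) / 0.6475 = 2.802 / 0.6475 = 4.327.
n = 4.327² + 3 = 18.73 + 3 = 21.7.
Round up.

n = 22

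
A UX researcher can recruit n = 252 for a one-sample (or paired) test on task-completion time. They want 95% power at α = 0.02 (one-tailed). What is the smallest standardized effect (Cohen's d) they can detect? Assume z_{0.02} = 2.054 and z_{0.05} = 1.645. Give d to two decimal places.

d_min ≈ 0.23

For a single sample (or paired design) of n = 252: d_min = (z_{α} + z_β)/√n.
z-sum = 2.054 + 1.645 = 3.699.
d_min = 3.699 / √252 = 3.699 / 15.875 = 0.233.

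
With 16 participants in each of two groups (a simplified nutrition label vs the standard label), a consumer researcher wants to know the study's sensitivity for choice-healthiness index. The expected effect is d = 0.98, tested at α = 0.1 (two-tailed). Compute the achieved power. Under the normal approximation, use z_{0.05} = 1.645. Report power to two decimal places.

For two equal groups, power = Φ(d·√(n/2) − z_{α/2}).
d·√(n/2) = 0.98 × √(16/2) = 0.98 × 2.828 = 2.772.
z_β = 2.772 − 1.645 = 1.127.
Power = Φ(1.127) = 0.870.

power ≈ 0.87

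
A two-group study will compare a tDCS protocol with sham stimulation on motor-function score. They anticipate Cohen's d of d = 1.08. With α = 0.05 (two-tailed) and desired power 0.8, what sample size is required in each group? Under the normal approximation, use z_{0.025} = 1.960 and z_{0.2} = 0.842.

For two independent groups with equal n: n = 2·((z_{α/2} + z_β) / d)².
z_{α/2} + z_β = 1.960 + 0.842 = 2.802.
n = 2 × (2.802 / 1.08)² = 2 × 2.594² = 2 × 6.73 = 13.5.
Round up to the next whole participant.

n = 14 per group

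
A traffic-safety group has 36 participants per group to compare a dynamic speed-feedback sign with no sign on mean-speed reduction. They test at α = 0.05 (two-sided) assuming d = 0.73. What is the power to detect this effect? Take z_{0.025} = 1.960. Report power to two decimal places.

For two equal groups, power = Φ(d·√(n/2) − z_{α/2}).
d·√(n/2) = 0.73 × √(36/2) = 0.73 × 4.243 = 3.097.
z_β = 3.097 − 1.960 = 1.137.
Power = Φ(1.137) = 0.872.

power ≈ 0.87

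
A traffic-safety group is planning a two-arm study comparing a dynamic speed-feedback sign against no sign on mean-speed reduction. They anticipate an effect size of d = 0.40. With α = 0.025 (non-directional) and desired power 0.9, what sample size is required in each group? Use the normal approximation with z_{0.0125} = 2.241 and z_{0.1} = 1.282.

n = 156 per group

For two independent groups with equal n: n = 2·((z_{α/2} + z_β) / d)².
z_{α/2} + z_β = 2.241 + 1.282 = 3.523.
n = 2 × (3.523 / 0.40)² = 2 × 8.807² = 2 × 77.57 = 155.1.
Round up to the next whole participant.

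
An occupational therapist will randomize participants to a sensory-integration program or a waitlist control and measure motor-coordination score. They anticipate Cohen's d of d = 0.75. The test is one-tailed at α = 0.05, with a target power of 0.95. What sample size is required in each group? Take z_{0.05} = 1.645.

For two independent groups with equal n: n = 2·((z_{α} + z_β) / d)².
z_{α} + z_β = 1.645 + 1.645 = 3.290.
n = 2 × (3.290 / 0.75)² = 2 × 4.387² = 2 × 19.24 = 38.5.
Round up to the next whole participant.

n = 39 per group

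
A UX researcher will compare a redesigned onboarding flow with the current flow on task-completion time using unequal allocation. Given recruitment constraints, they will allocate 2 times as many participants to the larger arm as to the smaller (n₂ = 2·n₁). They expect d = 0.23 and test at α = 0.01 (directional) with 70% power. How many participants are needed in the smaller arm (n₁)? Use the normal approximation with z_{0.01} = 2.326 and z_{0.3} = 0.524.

With allocation ratio k = n₂/n₁ = 2, Var(x̄₁−x̄₂) = σ²(1/n₁ + 1/(k·n₁)) = σ²·(k+1)/(k·n₁).
So n₁ = (1 + 1/k)·((z_{α} + z_β)/d)² = 1.500 × (2.850/0.23)².
n₁ = 1.500 × 153.54 = 230.3.
Round up: n₁ = 231, giving n₂ = 2 × 231 = 462.

n₁ = 231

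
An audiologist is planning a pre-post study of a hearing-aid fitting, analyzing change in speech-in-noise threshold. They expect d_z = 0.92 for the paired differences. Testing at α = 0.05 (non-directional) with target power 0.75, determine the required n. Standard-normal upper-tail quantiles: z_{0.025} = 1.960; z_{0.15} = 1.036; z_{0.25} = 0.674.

For a paired (one-sample on differences) test: n = ((z_{α/2} + z_β) / d)².
z_{α/2} + z_β = 1.960 + 0.674 = 2.634.
n = (2.634 / 0.92)² = 2.863² = 8.20.
Round up.

n = 9 pairs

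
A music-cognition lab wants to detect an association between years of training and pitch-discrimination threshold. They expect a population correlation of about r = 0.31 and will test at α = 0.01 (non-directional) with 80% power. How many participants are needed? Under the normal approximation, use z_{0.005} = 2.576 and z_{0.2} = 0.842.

Fisher's z: C = ½·ln((1+r)/(1−r)) = ½·ln(1.8986) = 0.3205.
n = ((z_{α/2} + z_β)/C)² + 3.
(2.576 + 0.842) / 0.3205 = 3.418 / 0.3205 = 10.665.
n = 10.665² + 3 = 113.73 + 3 = 116.7.
Round up.

n = 117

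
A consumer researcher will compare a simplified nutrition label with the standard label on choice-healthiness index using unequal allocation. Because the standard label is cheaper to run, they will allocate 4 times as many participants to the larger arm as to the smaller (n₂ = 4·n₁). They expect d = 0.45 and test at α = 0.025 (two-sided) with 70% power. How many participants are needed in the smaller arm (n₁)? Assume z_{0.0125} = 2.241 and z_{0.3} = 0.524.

n₁ = 48

With allocation ratio k = n₂/n₁ = 4, Var(x̄₁−x̄₂) = σ²(1/n₁ + 1/(k·n₁)) = σ²·(k+1)/(k·n₁).
So n₁ = (1 + 1/k)·((z_{α/2} + z_β)/d)² = 1.250 × (2.765/0.45)².
n₁ = 1.250 × 37.75 = 47.2.
Round up: n₁ = 48, giving n₂ = 4 × 48 = 192.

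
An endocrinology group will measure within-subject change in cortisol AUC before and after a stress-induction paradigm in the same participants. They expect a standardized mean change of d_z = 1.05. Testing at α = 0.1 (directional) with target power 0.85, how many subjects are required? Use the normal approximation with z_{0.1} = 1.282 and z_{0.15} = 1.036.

n = 5 pairs

For a paired (one-sample on differences) test: n = ((z_{α} + z_β) / d)².
z_{α} + z_β = 1.282 + 1.036 = 2.318.
n = (2.318 / 1.05)² = 2.208² = 4.87.
Round up.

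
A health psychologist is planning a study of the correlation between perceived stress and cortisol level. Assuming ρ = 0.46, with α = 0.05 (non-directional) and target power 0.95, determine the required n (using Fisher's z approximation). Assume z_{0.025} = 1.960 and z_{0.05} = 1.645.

Fisher's z: C = ½·ln((1+r)/(1−r)) = ½·ln(2.7037) = 0.4973.
n = ((z_{α/2} + z_β)/C)² + 3.
(1.960 + 1.645) / 0.4973 = 3.605 / 0.4973 = 7.249.
n = 7.249² + 3 = 52.55 + 3 = 55.6.
Round up.

n = 56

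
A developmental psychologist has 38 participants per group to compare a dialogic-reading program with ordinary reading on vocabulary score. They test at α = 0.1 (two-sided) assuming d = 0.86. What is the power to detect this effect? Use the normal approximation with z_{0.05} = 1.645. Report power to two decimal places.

For two equal groups, power = Φ(d·√(n/2) − z_{α/2}).
d·√(n/2) = 0.86 × √(38/2) = 0.86 × 4.359 = 3.749.
z_β = 3.749 − 1.645 = 2.104.
Power = Φ(2.104) = 0.982.

power ≈ 0.98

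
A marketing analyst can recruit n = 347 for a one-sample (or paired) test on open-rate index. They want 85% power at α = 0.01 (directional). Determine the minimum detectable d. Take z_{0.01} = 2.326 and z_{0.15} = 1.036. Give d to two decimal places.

For a single sample (or paired design) of n = 347: d_min = (z_{α} + z_β)/√n.
z-sum = 2.326 + 1.036 = 3.362.
d_min = 3.362 / √347 = 3.362 / 18.628 = 0.180.

d_min ≈ 0.18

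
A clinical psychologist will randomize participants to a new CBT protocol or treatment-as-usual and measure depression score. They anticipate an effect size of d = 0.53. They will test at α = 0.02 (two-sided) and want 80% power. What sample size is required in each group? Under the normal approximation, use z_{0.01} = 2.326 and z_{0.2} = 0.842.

n = 72 per group

For two independent groups with equal n: n = 2·((z_{α/2} + z_β) / d)².
z_{α/2} + z_β = 2.326 + 0.842 = 3.168.
n = 2 × (3.168 / 0.53)² = 2 × 5.977² = 2 × 35.73 = 71.5.
Round up to the next whole participant.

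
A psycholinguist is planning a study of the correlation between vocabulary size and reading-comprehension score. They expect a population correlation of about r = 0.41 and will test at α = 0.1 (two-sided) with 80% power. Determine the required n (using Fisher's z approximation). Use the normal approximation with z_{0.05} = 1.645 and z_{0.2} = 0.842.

n = 36

Fisher's z: C = ½·ln((1+r)/(1−r)) = ½·ln(2.3898) = 0.4356.
n = ((z_{α/2} + z_β)/C)² + 3.
(1.645 + 0.842) / 0.4356 = 2.487 / 0.4356 = 5.709.
n = 5.709² + 3 = 32.60 + 3 = 35.6.
Round up.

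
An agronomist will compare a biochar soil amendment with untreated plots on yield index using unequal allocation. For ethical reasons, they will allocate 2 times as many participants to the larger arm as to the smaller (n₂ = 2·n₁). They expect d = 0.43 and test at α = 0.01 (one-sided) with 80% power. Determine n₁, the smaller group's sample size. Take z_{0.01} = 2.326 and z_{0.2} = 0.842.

n₁ = 82

With allocation ratio k = n₂/n₁ = 2, Var(x̄₁−x̄₂) = σ²(1/n₁ + 1/(k·n₁)) = σ²·(k+1)/(k·n₁).
So n₁ = (1 + 1/k)·((z_{α} + z_β)/d)² = 1.500 × (3.168/0.43)².
n₁ = 1.500 × 54.28 = 81.4.
Round up: n₁ = 82, giving n₂ = 2 × 82 = 164.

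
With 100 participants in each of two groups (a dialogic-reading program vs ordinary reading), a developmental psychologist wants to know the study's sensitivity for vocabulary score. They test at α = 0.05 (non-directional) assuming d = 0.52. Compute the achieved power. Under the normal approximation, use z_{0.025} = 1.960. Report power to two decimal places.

power ≈ 0.96

For two equal groups, power = Φ(d·√(n/2) − z_{α/2}).
d·√(n/2) = 0.52 × √(100/2) = 0.52 × 7.071 = 3.677.
z_β = 3.677 − 1.960 = 1.717.
Power = Φ(1.717) = 0.957.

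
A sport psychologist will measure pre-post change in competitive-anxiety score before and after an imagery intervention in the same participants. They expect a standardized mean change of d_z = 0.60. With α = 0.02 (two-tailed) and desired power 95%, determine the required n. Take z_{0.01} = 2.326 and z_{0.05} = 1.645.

For a paired (one-sample on differences) test: n = ((z_{α/2} + z_β) / d)².
z_{α/2} + z_β = 2.326 + 1.645 = 3.971.
n = (3.971 / 0.60)² = 6.618² = 43.80.
Round up.

n = 44 pairs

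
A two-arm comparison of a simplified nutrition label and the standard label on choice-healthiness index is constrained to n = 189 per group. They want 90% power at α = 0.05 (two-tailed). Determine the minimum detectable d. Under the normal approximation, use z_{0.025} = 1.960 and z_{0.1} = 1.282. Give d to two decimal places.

For two independent groups of n = 189 each: d_min = (z_{α/2} + z_β)·√(2/n).
z-sum = 1.960 + 1.282 = 3.242.
d_min = 3.242 × √(2/189) = 3.242 × 0.1029 = 0.334.

d_min ≈ 0.33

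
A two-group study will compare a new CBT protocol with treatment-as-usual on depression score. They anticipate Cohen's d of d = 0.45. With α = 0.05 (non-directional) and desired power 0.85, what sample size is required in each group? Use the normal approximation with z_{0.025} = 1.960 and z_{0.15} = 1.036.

For two independent groups with equal n: n = 2·((z_{α/2} + z_β) / d)².
z_{α/2} + z_β = 1.960 + 1.036 = 2.996.
n = 2 × (2.996 / 0.45)² = 2 × 6.658² = 2 × 44.33 = 88.7.
Round up to the next whole participant.

n = 89 per group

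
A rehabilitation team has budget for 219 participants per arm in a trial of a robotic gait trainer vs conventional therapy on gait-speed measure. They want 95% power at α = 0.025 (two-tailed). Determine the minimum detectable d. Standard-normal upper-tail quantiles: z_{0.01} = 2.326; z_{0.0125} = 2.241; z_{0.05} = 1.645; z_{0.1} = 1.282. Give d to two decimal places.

d_min ≈ 0.37

For two independent groups of n = 219 each: d_min = (z_{α/2} + z_β)·√(2/n).
z-sum = 2.241 + 1.645 = 3.886.
d_min = 3.886 × √(2/219) = 3.886 × 0.0956 = 0.371.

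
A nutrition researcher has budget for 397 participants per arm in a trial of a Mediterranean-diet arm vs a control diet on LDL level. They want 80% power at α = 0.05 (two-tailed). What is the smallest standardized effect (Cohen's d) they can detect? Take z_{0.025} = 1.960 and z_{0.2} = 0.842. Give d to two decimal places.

For two independent groups of n = 397 each: d_min = (z_{α/2} + z_β)·√(2/n).
z-sum = 1.960 + 0.842 = 2.802.
d_min = 2.802 × √(2/397) = 2.802 × 0.0710 = 0.199.

d_min ≈ 0.20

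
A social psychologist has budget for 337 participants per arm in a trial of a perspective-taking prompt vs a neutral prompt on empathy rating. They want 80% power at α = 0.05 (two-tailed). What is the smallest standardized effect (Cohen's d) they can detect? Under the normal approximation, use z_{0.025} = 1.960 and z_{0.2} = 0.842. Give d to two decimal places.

For two independent groups of n = 337 each: d_min = (z_{α/2} + z_β)·√(2/n).
z-sum = 1.960 + 0.842 = 2.802.
d_min = 2.802 × √(2/337) = 2.802 × 0.0770 = 0.216.

d_min ≈ 0.22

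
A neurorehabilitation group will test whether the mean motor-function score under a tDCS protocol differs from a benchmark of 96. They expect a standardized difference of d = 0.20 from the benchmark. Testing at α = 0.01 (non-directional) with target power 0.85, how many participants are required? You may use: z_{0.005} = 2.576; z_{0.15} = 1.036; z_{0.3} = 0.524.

For a one-sample test: n = ((z_{α/2} + z_β) / d)².
z_{α/2} + z_β = 2.576 + 1.036 = 3.612.
n = (3.612 / 0.20)² = 18.060² = 326.16.
Round up.

n = 327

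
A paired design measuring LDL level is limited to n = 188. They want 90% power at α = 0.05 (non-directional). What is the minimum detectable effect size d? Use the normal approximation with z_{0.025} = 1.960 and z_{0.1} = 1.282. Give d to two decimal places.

For a single sample (or paired design) of n = 188: d_min = (z_{α/2} + z_β)/√n.
z-sum = 1.960 + 1.282 = 3.242.
d_min = 3.242 / √188 = 3.242 / 13.711 = 0.236.

d_min ≈ 0.24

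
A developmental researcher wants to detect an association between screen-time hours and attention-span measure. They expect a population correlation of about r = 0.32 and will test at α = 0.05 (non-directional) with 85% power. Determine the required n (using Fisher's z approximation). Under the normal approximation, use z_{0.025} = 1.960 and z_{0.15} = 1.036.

n = 85

Fisher's z: C = ½·ln((1+r)/(1−r)) = ½·ln(1.9412) = 0.3316.
n = ((z_{α/2} + z_β)/C)² + 3.
(1.960 + 1.036) / 0.3316 = 2.996 / 0.3316 = 9.035.
n = 9.035² + 3 = 81.63 + 3 = 84.6.
Round up.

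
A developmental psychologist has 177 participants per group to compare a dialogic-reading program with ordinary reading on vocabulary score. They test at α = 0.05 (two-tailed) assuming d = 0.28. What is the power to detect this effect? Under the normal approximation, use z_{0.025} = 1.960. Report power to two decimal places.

power ≈ 0.75

For two equal groups, power = Φ(d·√(n/2) − z_{α/2}).
d·√(n/2) = 0.28 × √(177/2) = 0.28 × 9.407 = 2.634.
z_β = 2.634 − 1.960 = 0.674.
Power = Φ(0.674) = 0.750.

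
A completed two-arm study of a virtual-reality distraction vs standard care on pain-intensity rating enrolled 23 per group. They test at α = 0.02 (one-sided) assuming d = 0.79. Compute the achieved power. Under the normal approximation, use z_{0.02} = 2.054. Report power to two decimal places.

For two equal groups, power = Φ(d·√(n/2) − z_{α}).
d·√(n/2) = 0.79 × √(23/2) = 0.79 × 3.391 = 2.679.
z_β = 2.679 − 2.054 = 0.625.
Power = Φ(0.625) = 0.734.

power ≈ 0.73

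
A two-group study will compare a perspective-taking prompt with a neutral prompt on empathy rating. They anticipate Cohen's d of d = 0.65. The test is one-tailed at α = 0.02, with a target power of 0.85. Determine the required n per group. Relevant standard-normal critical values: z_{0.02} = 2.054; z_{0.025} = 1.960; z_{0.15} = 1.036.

For two independent groups with equal n: n = 2·((z_{α} + z_β) / d)².
z_{α} + z_β = 2.054 + 1.036 = 3.090.
n = 2 × (3.090 / 0.65)² = 2 × 4.754² = 2 × 22.60 = 45.2.
Round up to the next whole participant.

n = 46 per group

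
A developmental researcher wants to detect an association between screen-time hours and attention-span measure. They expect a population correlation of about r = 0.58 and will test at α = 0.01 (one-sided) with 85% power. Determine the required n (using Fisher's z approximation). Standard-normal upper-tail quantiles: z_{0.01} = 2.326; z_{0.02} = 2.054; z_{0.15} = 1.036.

n = 29

Fisher's z: C = ½·ln((1+r)/(1−r)) = ½·ln(3.7619) = 0.6625.
n = ((z_{α} + z_β)/C)² + 3.
(2.326 + 1.036) / 0.6625 = 3.362 / 0.6625 = 5.075.
n = 5.075² + 3 = 25.75 + 3 = 28.8.
Round up.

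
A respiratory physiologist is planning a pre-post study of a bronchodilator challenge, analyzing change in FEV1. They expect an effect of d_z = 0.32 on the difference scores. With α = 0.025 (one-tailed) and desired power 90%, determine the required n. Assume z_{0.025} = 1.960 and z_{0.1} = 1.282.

n = 103 pairs

For a paired (one-sample on differences) test: n = ((z_{α} + z_β) / d)².
z_{α} + z_β = 1.960 + 1.282 = 3.242.
n = (3.242 / 0.32)² = 10.131² = 102.64.
Round up.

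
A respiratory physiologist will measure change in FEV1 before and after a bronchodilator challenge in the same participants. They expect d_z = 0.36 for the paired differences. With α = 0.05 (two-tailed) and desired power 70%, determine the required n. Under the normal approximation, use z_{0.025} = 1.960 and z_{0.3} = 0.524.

n = 48 pairs

For a paired (one-sample on differences) test: n = ((z_{α/2} + z_β) / d)².
z_{α/2} + z_β = 1.960 + 0.524 = 2.484.
n = (2.484 / 0.36)² = 6.900² = 47.61.
Round up.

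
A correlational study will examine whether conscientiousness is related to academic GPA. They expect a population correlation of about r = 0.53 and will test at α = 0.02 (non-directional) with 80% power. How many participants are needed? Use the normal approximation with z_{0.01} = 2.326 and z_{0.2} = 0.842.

n = 32

Fisher's z: C = ½·ln((1+r)/(1−r)) = ½·ln(3.2553) = 0.5901.
n = ((z_{α/2} + z_β)/C)² + 3.
(2.326 + 0.842) / 0.5901 = 3.168 / 0.5901 = 5.369.
n = 5.369² + 3 = 28.82 + 3 = 31.8.
Round up.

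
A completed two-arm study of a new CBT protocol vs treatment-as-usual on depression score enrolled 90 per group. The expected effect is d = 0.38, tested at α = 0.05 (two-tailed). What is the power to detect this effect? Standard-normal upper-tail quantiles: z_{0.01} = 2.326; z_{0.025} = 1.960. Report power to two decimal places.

power ≈ 0.72

For two equal groups, power = Φ(d·√(n/2) − z_{α/2}).
d·√(n/2) = 0.38 × √(90/2) = 0.38 × 6.708 = 2.549.
z_β = 2.549 − 1.960 = 0.589.
Power = Φ(0.589) = 0.722.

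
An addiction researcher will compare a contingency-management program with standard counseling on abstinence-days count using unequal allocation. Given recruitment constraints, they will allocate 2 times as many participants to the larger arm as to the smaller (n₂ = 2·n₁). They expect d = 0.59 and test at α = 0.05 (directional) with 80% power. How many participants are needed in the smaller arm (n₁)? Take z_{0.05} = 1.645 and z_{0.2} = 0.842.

With allocation ratio k = n₂/n₁ = 2, Var(x̄₁−x̄₂) = σ²(1/n₁ + 1/(k·n₁)) = σ²·(k+1)/(k·n₁).
So n₁ = (1 + 1/k)·((z_{α} + z_β)/d)² = 1.500 × (2.487/0.59)².
n₁ = 1.500 × 17.77 = 26.7.
Round up: n₁ = 27, giving n₂ = 2 × 27 = 54.

n₁ = 27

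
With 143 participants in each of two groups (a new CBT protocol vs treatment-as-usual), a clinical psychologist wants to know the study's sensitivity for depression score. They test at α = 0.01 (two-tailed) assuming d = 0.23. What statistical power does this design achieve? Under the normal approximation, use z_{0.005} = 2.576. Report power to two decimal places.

power ≈ 0.26

For two equal groups, power = Φ(d·√(n/2) − z_{α/2}).
d·√(n/2) = 0.23 × √(143/2) = 0.23 × 8.456 = 1.945.
z_β = 1.945 − 2.576 = -0.631.
Power = Φ(-0.631) = 0.264.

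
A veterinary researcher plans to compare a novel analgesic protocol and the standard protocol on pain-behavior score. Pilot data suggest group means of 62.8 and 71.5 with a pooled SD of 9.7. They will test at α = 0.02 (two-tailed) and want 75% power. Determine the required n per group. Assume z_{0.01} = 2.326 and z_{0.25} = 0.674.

Cohen's d = |M₁ − M₂| / SD_pooled = |62.8 − 71.5| / 9.7 = 8.7 / 9.7 = 0.897.
For two independent groups with equal n: n = 2·((z_{α/2} + z_β) / d)².
z_{α/2} + z_β = 2.326 + 0.674 = 3.000.
n = 2 × (3.000 / 0.897)² = 2 × 3.344² = 2 × 11.19 = 22.4.
Round up to the next whole participant.

n = 23 per group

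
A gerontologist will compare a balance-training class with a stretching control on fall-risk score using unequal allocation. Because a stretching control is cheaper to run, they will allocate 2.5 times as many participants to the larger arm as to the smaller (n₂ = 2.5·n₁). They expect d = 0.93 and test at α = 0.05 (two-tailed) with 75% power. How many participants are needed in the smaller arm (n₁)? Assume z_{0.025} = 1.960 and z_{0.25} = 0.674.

With allocation ratio k = n₂/n₁ = 2.5, Var(x̄₁−x̄₂) = σ²(1/n₁ + 1/(k·n₁)) = σ²·(k+1)/(k·n₁).
So n₁ = (1 + 1/k)·((z_{α/2} + z_β)/d)² = 1.400 × (2.634/0.93)².
n₁ = 1.400 × 8.02 = 11.2.
Round up: n₁ = 12, giving n₂ = 2.5 × 12 = 30.

n₁ = 12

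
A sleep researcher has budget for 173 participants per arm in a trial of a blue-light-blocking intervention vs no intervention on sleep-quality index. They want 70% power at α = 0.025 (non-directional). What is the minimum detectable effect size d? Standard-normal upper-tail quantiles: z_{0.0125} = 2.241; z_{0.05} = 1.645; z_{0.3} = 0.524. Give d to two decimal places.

d_min ≈ 0.30

For two independent groups of n = 173 each: d_min = (z_{α/2} + z_β)·√(2/n).
z-sum = 2.241 + 0.524 = 2.765.
d_min = 2.765 × √(2/173) = 2.765 × 0.1075 = 0.297.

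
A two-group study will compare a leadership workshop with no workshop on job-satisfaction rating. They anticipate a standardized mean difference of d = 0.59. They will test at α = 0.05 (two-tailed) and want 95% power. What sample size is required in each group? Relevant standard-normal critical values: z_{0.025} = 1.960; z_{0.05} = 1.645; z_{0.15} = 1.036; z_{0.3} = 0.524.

For two independent groups with equal n: n = 2·((z_{α/2} + z_β) / d)².
z_{α/2} + z_β = 1.960 + 1.645 = 3.605.
n = 2 × (3.605 / 0.59)² = 2 × 6.110² = 2 × 37.33 = 74.7.
Round up to the next whole participant.

n = 75 per group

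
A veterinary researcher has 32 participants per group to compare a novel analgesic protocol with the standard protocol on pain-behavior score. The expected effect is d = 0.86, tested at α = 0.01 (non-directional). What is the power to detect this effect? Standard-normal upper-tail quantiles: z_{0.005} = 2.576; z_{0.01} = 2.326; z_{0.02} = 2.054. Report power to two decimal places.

power ≈ 0.81

For two equal groups, power = Φ(d·√(n/2) − z_{α/2}).
d·√(n/2) = 0.86 × √(32/2) = 0.86 × 4.000 = 3.440.
z_β = 3.440 − 2.576 = 0.864.
Power = Φ(0.864) = 0.806.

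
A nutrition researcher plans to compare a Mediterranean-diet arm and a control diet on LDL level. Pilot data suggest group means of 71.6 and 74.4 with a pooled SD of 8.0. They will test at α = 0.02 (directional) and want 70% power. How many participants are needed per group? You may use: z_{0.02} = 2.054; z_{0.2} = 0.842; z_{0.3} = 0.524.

n = 109 per group

Cohen's d = |M₁ − M₂| / SD_pooled = |71.6 − 74.4| / 8.0 = 2.8 / 8.0 = 0.350.
For two independent groups with equal n: n = 2·((z_{α} + z_β) / d)².
z_{α} + z_β = 2.054 + 0.524 = 2.578.
n = 2 × (2.578 / 0.350)² = 2 × 7.366² = 2 × 54.25 = 108.5.
Round up to the next whole participant.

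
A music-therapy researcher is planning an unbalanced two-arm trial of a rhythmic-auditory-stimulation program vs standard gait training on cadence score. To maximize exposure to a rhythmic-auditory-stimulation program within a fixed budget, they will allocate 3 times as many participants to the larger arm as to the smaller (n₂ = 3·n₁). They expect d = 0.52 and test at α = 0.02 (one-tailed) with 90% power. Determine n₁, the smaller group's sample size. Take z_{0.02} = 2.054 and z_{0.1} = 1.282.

n₁ = 55

With allocation ratio k = n₂/n₁ = 3, Var(x̄₁−x̄₂) = σ²(1/n₁ + 1/(k·n₁)) = σ²·(k+1)/(k·n₁).
So n₁ = (1 + 1/k)·((z_{α} + z_β)/d)² = 1.333 × (3.336/0.52)².
n₁ = 1.333 × 41.16 = 54.9.
Round up: n₁ = 55, giving n₂ = 3 × 55 = 165.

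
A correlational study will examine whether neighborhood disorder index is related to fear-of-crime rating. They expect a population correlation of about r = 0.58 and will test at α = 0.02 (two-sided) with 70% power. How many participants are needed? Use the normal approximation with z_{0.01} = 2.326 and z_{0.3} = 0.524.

n = 22

Fisher's z: C = ½·ln((1+r)/(1−r)) = ½·ln(3.7619) = 0.6625.
n = ((z_{α/2} + z_β)/C)² + 3.
(2.326 + 0.524) / 0.6625 = 2.850 / 0.6625 = 4.302.
n = 4.302² + 3 = 18.51 + 3 = 21.5.
Round up.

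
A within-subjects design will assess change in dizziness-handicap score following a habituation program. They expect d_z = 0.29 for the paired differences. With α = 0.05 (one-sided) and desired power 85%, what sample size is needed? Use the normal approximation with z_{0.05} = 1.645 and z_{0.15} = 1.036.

For a paired (one-sample on differences) test: n = ((z_{α} + z_β) / d)².
z_{α} + z_β = 1.645 + 1.036 = 2.681.
n = (2.681 / 0.29)² = 9.245² = 85.47.
Round up.

n = 86 pairs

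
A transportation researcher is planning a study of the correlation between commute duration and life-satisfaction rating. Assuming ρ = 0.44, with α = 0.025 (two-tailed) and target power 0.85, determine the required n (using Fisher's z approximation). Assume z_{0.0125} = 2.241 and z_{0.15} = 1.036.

Fisher's z: C = ½·ln((1+r)/(1−r)) = ½·ln(2.5714) = 0.4722.
n = ((z_{α/2} + z_β)/C)² + 3.
(2.241 + 1.036) / 0.4722 = 3.277 / 0.4722 = 6.940.
n = 6.940² + 3 = 48.16 + 3 = 51.2.
Round up.

n = 52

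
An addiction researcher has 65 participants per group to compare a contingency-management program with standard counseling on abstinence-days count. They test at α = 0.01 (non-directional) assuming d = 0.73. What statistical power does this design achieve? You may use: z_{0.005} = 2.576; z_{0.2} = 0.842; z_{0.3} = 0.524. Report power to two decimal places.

power ≈ 0.94

For two equal groups, power = Φ(d·√(n/2) − z_{α/2}).
d·√(n/2) = 0.73 × √(65/2) = 0.73 × 5.701 = 4.162.
z_β = 4.162 − 2.576 = 1.586.
Power = Φ(1.586) = 0.944.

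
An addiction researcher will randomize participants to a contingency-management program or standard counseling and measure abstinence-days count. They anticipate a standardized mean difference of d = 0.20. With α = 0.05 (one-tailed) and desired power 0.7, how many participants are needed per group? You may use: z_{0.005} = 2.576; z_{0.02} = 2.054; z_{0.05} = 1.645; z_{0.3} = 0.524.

For two independent groups with equal n: n = 2·((z_{α} + z_β) / d)².
z_{α} + z_β = 1.645 + 0.524 = 2.169.
n = 2 × (2.169 / 0.20)² = 2 × 10.845² = 2 × 117.61 = 235.2.
Round up to the next whole participant.

n = 236 per group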